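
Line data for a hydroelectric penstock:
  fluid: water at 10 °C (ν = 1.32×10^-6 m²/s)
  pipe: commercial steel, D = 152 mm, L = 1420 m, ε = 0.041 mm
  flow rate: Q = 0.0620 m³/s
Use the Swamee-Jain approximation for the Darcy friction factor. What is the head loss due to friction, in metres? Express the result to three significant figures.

h_f ≈ 91.4 m

V = 4Q/(πD²) = 4·0.0620/(π·0.152²) = 3.417 m/s
Re = VD/ν = 3.417·0.152/1.32×10^-6 = 3.93×10^5 → turbulent
ε/D = 0.041/152 = 2.70×10^-4
Swamee-Jain: f = 0.01643
h_f = f(L/D)V²/(2g) = 0.01643·(1420/0.152)·3.417²/(2·9.81) = 91.35 m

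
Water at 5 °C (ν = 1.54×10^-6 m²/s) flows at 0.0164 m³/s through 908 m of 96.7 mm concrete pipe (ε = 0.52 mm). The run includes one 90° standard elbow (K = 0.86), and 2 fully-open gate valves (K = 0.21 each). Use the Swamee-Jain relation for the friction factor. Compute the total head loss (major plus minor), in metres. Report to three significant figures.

V = 4Q/(πD²) = 2.233 m/s; V²/2g = 0.2542 m
Re = 1.40×10^5, ε/D = 0.00538 → f = 0.03190 (Swamee-Jain)
Major: h_f = f(L/D)·V²/2g = 0.03190·9390·0.2542 = 76.14 m
Minor: ΣK = 1.28; h_m = ΣK·V²/2g = 0.3253 m
Total H_L = 76.14 + 0.3253 = 76.46 m

H_L ≈ 76.5 m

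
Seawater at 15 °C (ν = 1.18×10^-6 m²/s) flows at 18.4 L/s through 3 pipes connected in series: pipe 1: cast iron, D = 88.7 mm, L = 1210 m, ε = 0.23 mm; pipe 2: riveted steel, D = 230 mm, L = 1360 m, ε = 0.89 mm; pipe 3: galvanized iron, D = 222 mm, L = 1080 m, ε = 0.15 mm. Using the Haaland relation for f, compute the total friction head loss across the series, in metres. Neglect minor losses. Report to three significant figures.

H ≈ 162 m

Pipe 1: V = 2.978 m/s, Re = 2.24×10^5, ε/D = 0.00259, f = 0.02577, h_1 = f(L/D)V²/2g = 158.9 m
Pipe 2: V = 0.4429 m/s, Re = 8.63×10^4, ε/D = 0.00387, f = 0.02935, h_2 = f(L/D)V²/2g = 1.735 m
Pipe 3: V = 0.4754 m/s, Re = 8.94×10^4, ε/D = 6.76×10^-4, f = 0.02104, h_3 = f(L/D)V²/2g = 1.179 m
Series → Q common, losses add: H = Σh = 161.8 m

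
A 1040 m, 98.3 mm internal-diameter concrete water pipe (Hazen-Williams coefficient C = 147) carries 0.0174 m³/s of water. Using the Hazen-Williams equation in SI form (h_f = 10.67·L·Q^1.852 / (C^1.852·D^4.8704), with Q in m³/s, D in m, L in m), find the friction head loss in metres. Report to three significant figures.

h_f ≈ 47.8 m

h_f = 10.67·1040·0.0174^1.852 / (147^1.852·0.0983^4.8704) = 47.81 m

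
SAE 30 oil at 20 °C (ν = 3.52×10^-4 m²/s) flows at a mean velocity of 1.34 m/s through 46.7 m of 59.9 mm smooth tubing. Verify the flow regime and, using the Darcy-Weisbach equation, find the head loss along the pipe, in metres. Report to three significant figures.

Re = VD/ν = 1.34·0.05990/3.52×10^-4 = 228 → laminar (Re < 2300)
f = 64/Re = 0.2807
h_f = f(L/D)V²/(2g) = 0.2807·(46.7/0.05990)·1.34²/(2·9.81) = 20.03 m

h_f ≈ 20.0 m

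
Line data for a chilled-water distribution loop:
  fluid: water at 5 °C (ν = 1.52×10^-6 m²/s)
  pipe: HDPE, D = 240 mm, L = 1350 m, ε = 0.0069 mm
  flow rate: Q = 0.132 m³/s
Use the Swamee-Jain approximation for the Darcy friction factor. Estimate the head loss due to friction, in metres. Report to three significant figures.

h_f ≈ 33.5 m

V = 4Q/(πD²) = 4·0.132/(π·0.240²) = 2.918 m/s
Re = VD/ν = 2.918·0.240/1.52×10^-6 = 4.61×10^5 → turbulent
ε/D = 0.0069/240 = 2.88×10^-5
Swamee-Jain: f = 0.01371
h_f = f(L/D)V²/(2g) = 0.01371·(1350/0.240)·2.918²/(2·9.81) = 33.46 m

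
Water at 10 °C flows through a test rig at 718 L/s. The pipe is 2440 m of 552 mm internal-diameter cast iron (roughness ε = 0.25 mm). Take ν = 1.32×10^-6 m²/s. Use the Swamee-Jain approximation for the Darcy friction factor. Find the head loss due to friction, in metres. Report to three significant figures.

h_f ≈ 34.2 m

V = 4Q/(πD²) = 4·0.718/(π·0.552²) = 3.000 m/s
Re = VD/ν = 3.000·0.552/1.32×10^-6 = 1.25×10^6 → turbulent
ε/D = 0.25/552 = 4.53×10^-4
Swamee-Jain: f = 0.01686
h_f = f(L/D)V²/(2g) = 0.01686·(2440/0.552)·3.000²/(2·9.81) = 34.19 m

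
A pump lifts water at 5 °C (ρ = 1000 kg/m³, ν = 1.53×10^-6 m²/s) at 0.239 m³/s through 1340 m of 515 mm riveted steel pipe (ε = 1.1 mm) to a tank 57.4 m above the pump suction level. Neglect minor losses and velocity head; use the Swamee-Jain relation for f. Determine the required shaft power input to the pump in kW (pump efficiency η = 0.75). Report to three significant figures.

V = 4Q/(πD²) = 1.147 m/s; Re = 3.86×10^5; ε/D = 0.00214; f = 0.02442
h_f = f(L/D)V²/2g = 4.262 m
Total head H = z + h_f = 57.4 + 4.262 = 61.66 m
P_hyd = ρgQH = 1000·9.81·0.239·61.66 = 144.6 kW
P_shaft = P_hyd/η = 144.6/0.75 = 192.8 kW

P_shaft ≈ 193 kW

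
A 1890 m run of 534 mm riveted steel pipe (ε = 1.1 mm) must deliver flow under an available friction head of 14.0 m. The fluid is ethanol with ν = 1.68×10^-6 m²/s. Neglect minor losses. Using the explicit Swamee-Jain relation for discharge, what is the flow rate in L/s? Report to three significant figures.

Q ≈ 403 L/s

Swamee-Jain (Type II): Q = -0.965·√(gD⁵h_f/L)·ln[ε/(3.7D) + √(3.17ν²L/(gD³h_f))]
√(gD⁵h_f/L) = √(9.81·0.534⁵·14.0/1890) = 0.05617
ε/(3.7D) = 5.57×10^-4; √(3.17ν²L/(gD³h_f)) = 2.84×10^-5
Q = -0.965·0.05617·ln(5.852×10^-4) = 0.4035 m³/s
Check: V = 1.80 m/s, Re = 5.73×10^5, f = 0.02402, h_f = 14.1 m ≈ 14.0 m ✓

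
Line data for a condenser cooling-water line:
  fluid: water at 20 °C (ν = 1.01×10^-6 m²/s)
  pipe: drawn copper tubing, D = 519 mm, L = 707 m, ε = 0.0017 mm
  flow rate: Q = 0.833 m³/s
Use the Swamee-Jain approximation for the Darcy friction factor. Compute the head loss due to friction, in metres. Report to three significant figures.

V = 4Q/(πD²) = 4·0.833/(π·0.519²) = 3.937 m/s
Re = VD/ν = 3.937·0.519/1.01×10^-6 = 2.02×10^6 → turbulent
ε/D = 0.0017/519 = 3.28×10^-6
Swamee-Jain: f = 0.01047
h_f = f(L/D)V²/(2g) = 0.01047·(707/0.519)·3.937²/(2·9.81) = 11.27 m

h_f ≈ 11.3 m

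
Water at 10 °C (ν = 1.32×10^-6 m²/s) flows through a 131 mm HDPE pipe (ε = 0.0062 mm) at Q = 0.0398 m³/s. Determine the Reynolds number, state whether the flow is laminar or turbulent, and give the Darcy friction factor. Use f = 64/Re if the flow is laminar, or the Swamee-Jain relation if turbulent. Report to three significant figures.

Re ≈ 2.93×10^5; turbulent; f ≈ 0.0150

V = 4Q/(πD²) = 2.953 m/s
Re = VD/ν = 2.953·0.131/1.32×10^-6 = 2.93×10^5
Re > 4000 → turbulent; ε/D = 4.73×10^-5
Swamee-Jain: f = 0.01496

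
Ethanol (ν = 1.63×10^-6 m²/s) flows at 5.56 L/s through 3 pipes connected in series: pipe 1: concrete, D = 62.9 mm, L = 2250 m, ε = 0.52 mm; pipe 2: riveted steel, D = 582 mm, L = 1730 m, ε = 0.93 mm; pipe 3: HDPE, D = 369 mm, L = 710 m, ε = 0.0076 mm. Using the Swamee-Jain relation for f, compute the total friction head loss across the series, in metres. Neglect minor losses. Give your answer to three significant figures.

Pipe 1: V = 1.789 m/s, Re = 6.90×10^4, ε/D = 0.00827, f = 0.03686, h_1 = f(L/D)V²/2g = 215.2 m
Pipe 2: V = 0.02090 m/s, Re = 7460, ε/D = 0.00160, f = 0.03596, h_2 = f(L/D)V²/2g = 0.002380 m
Pipe 3: V = 0.05199 m/s, Re = 1.18×10^4, ε/D = 2.06×10^-5, f = 0.02967, h_3 = f(L/D)V²/2g = 0.007865 m
Series → Q common, losses add: H = Σh = 215.2 m

H ≈ 215 m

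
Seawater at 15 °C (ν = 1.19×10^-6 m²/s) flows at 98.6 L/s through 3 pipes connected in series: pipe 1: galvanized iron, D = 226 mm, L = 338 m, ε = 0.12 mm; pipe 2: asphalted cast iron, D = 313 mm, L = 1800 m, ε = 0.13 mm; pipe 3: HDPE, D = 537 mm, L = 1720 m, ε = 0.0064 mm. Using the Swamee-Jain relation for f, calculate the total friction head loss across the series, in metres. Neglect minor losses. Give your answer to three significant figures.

Pipe 1: V = 2.458 m/s, Re = 4.67×10^5, ε/D = 5.31×10^-4, f = 0.01803, h_1 = f(L/D)V²/2g = 8.302 m
Pipe 2: V = 1.281 m/s, Re = 3.37×10^5, ε/D = 4.15×10^-4, f = 0.01767, h_2 = f(L/D)V²/2g = 8.503 m
Pipe 3: V = 0.4353 m/s, Re = 1.96×10^5, ε/D = 1.19×10^-5, f = 0.01569, h_3 = f(L/D)V²/2g = 0.4856 m
Series → Q common, losses add: H = Σh = 17.29 m

H ≈ 17.3 m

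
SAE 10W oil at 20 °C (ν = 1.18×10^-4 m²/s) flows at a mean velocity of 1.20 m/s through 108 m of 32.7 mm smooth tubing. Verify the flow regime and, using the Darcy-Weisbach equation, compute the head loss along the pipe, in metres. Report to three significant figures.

Re = VD/ν = 1.20·0.03270/1.18×10^-4 = 333 → laminar (Re < 2300)
f = 64/Re = 0.1925
h_f = f(L/D)V²/(2g) = 0.1925·(108/0.03270)·1.20²/(2·9.81) = 46.65 m

h_f ≈ 46.7 m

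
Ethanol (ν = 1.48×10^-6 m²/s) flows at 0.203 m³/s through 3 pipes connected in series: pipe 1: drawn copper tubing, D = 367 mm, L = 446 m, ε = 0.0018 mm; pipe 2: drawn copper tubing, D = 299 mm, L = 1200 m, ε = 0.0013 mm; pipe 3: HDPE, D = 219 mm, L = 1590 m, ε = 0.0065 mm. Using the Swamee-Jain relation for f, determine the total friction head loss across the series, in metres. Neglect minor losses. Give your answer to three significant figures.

H ≈ 161 m

Pipe 1: V = 1.919 m/s, Re = 4.76×10^5, ε/D = 4.90×10^-6, f = 0.01328, h_1 = f(L/D)V²/2g = 3.030 m
Pipe 2: V = 2.891 m/s, Re = 5.84×10^5, ε/D = 4.35×10^-6, f = 0.01281, h_2 = f(L/D)V²/2g = 21.91 m
Pipe 3: V = 5.389 m/s, Re = 7.97×10^5, ε/D = 2.97×10^-5, f = 0.01266, h_3 = f(L/D)V²/2g = 136.1 m
Series → Q common, losses add: H = Σh = 161.0 m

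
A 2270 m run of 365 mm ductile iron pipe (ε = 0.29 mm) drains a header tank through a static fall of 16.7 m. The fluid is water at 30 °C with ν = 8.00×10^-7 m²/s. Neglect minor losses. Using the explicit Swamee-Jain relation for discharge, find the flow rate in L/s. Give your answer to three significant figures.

Swamee-Jain (Type II): Q = -0.965·√(gD⁵h_f/L)·ln[ε/(3.7D) + √(3.17ν²L/(gD³h_f))]
√(gD⁵h_f/L) = √(9.81·0.365⁵·16.7/2270) = 0.02162
ε/(3.7D) = 2.15×10^-4; √(3.17ν²L/(gD³h_f)) = 2.40×10^-5
Q = -0.965·0.02162·ln(2.388×10^-4) = 0.1740 m³/s
Check: V = 1.66 m/s, Re = 7.59×10^5, f = 0.01916, h_f = 16.8 m ≈ 16.7 m ✓

Q ≈ 174 L/s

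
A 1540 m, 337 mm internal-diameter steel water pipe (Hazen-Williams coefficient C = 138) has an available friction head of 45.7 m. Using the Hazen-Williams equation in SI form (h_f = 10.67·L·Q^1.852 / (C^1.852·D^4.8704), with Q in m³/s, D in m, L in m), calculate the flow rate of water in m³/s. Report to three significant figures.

Rearranging: Q = [h_f·C^1.852·D^4.8704 / (10.67·L)]^(1/1.852)
Q = [45.7·138^1.852·0.337^4.8704 / (10.67·1540)]^0.540 = 0.3293 m³/s

Q ≈ 0.329 m³/s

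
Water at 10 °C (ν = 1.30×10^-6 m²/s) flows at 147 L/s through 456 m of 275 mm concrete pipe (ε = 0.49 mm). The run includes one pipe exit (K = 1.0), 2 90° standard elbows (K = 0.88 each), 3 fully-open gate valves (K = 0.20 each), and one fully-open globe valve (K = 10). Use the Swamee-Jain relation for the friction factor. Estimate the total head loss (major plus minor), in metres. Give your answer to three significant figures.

H_L ≈ 16.2 m

V = 4Q/(πD²) = 2.475 m/s; V²/2g = 0.3122 m
Re = 5.24×10^5, ε/D = 0.00178 → f = 0.02321 (Swamee-Jain)
Major: h_f = f(L/D)·V²/2g = 0.02321·1658·0.3122 = 12.02 m
Minor: ΣK = 13.4; h_m = ΣK·V²/2g = 4.171 m
Total H_L = 12.02 + 4.171 = 16.19 m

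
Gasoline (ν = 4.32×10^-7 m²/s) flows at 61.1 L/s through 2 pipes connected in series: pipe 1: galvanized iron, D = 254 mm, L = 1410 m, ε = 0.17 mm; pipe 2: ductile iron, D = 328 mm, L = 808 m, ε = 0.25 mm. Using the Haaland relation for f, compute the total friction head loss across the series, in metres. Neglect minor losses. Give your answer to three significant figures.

H ≈ 8.81 m

Pipe 1: V = 1.206 m/s, Re = 7.09×10^5, ε/D = 6.69×10^-4, f = 0.01838, h_1 = f(L/D)V²/2g = 7.561 m
Pipe 2: V = 0.7231 m/s, Re = 5.49×10^5, ε/D = 7.62×10^-4, f = 0.01901, h_2 = f(L/D)V²/2g = 1.248 m
Series → Q common, losses add: H = Σh = 8.810 m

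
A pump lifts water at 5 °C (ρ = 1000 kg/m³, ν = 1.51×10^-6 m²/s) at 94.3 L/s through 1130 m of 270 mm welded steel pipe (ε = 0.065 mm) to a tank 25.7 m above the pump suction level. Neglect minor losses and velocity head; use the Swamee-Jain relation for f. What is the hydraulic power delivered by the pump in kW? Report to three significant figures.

P_hyd ≈ 32.7 kW

V = 4Q/(πD²) = 1.647 m/s; Re = 2.94×10^5; ε/D = 2.41×10^-4; f = 0.01666
h_f = f(L/D)V²/2g = 9.640 m
Total head H = z + h_f = 25.7 + 9.640 = 35.34 m
P_hyd = ρgQH = 1000·9.81·0.0943·35.34 = 32.69 kW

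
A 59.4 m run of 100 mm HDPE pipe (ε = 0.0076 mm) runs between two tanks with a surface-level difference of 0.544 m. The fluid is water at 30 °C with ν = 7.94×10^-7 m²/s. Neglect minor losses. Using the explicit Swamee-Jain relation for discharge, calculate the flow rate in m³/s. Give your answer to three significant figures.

Q ≈ 0.00794 m³/s

Swamee-Jain (Type II): Q = -0.965·√(gD⁵h_f/L)·ln[ε/(3.7D) + √(3.17ν²L/(gD³h_f))]
√(gD⁵h_f/L) = √(9.81·0.100⁵·0.544/59.4) = 9.479×10^-4
ε/(3.7D) = 2.05×10^-5; √(3.17ν²L/(gD³h_f)) = 1.49×10^-4
Q = -0.965·9.479×10^-4·ln(1.697×10^-4) = 0.007941 m³/s
Check: V = 1.01 m/s, Re = 1.27×10^5, f = 0.01751, h_f = 0.542 m ≈ 0.544 m ✓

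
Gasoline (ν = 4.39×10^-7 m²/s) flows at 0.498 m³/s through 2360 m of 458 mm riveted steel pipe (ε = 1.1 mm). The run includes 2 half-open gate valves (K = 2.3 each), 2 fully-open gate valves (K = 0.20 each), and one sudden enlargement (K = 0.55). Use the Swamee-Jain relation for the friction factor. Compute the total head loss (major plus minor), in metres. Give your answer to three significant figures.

V = 4Q/(πD²) = 3.023 m/s; V²/2g = 0.4657 m
Re = 3.15×10^6, ε/D = 0.00240 → f = 0.02469 (Swamee-Jain)
Major: h_f = f(L/D)·V²/2g = 0.02469·5153·0.4657 = 59.24 m
Minor: ΣK = 5.55; h_m = ΣK·V²/2g = 2.585 m
Total H_L = 59.24 + 2.585 = 61.83 m

H_L ≈ 61.8 m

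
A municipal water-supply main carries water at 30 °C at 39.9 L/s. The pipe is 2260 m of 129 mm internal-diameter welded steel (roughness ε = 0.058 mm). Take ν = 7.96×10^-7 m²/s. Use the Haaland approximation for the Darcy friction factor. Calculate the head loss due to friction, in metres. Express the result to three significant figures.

h_f ≈ 144 m

V = 4Q/(πD²) = 4·0.0399/(π·0.129²) = 3.053 m/s
Re = VD/ν = 3.053·0.129/7.96×10^-7 = 4.95×10^5 → turbulent
ε/D = 0.058/129 = 4.50×10^-4
Haaland: f = 0.01726
h_f = f(L/D)V²/(2g) = 0.01726·(2260/0.129)·3.053²/(2·9.81) = 143.6 m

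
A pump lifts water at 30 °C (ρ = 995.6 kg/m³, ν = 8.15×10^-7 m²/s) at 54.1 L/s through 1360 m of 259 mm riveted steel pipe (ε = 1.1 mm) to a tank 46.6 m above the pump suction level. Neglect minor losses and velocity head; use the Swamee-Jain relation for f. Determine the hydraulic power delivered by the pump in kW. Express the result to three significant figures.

V = 4Q/(πD²) = 1.027 m/s; Re = 3.26×10^5; ε/D = 0.00425; f = 0.02938
h_f = f(L/D)V²/2g = 8.291 m
Total head H = z + h_f = 46.6 + 8.291 = 54.89 m
P_hyd = ρgQH = 995.6·9.81·0.0541·54.89 = 29.00 kW

P_hyd ≈ 29.0 kW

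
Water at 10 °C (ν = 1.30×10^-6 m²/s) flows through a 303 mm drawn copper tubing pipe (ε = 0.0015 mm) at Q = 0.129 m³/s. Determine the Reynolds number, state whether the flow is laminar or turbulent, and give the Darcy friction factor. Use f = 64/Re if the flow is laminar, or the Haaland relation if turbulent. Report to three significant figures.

V = 4Q/(πD²) = 1.789 m/s
Re = VD/ν = 1.789·0.303/1.30×10^-6 = 4.17×10^5
Re > 4000 → turbulent; ε/D = 4.95×10^-6
Haaland: f = 0.01355

Re ≈ 4.17×10^5; turbulent; f ≈ 0.0135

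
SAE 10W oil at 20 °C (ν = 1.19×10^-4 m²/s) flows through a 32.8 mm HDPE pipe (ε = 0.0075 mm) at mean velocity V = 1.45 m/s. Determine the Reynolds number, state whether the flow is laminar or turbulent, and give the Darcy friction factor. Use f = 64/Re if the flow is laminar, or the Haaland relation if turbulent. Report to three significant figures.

Re ≈ 400; laminar; f = 64/Re ≈ 0.160

Re = VD/ν = 1.450·0.0328/1.19×10^-4 = 400
Re < 2300 → laminar → f = 64/Re = 0.1601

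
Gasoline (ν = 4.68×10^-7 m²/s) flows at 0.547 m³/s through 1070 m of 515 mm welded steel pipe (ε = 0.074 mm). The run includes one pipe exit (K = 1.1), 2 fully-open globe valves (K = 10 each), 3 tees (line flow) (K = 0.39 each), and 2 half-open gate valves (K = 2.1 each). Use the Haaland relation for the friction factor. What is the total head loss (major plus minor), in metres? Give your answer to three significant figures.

V = 4Q/(πD²) = 2.626 m/s; V²/2g = 0.3515 m
Re = 2.89×10^6, ε/D = 1.44×10^-4 → f = 0.01328 (Haaland)
Major: h_f = f(L/D)·V²/2g = 0.01328·2078·0.3515 = 9.696 m
Minor: ΣK = 26.5; h_m = ΣK·V²/2g = 9.303 m
Total H_L = 9.696 + 9.303 = 19.00 m

H_L ≈ 19.0 m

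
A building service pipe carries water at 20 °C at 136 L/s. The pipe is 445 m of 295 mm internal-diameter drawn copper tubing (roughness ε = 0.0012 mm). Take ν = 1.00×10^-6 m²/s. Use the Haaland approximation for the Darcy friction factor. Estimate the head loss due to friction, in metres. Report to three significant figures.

h_f ≈ 3.88 m

V = 4Q/(πD²) = 4·0.136/(π·0.295²) = 1.990 m/s
Re = VD/ν = 1.990·0.295/1.00×10^-6 = 5.87×10^5 → turbulent
ε/D = 0.0012/295 = 4.07×10^-6
Haaland: f = 0.01275
h_f = f(L/D)V²/(2g) = 0.01275·(445/0.295)·1.990²/(2·9.81) = 3.880 m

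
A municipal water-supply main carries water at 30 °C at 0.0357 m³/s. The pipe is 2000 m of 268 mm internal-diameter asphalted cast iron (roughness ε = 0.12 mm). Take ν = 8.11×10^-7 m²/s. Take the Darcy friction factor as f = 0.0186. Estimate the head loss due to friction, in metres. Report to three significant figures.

V = 4Q/(πD²) = 4·0.0357/(π·0.268²) = 0.6329 m/s
h_f = f(L/D)V²/(2g) = 0.01860·(2000/0.268)·0.6329²/(2·9.81) = 2.834 m

h_f ≈ 2.83 m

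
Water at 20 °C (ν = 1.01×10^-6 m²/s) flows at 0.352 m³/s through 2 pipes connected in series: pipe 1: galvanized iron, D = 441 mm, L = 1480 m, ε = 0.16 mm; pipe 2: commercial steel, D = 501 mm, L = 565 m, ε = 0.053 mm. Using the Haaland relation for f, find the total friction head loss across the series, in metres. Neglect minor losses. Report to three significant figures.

H ≈ 17.1 m

Pipe 1: V = 2.304 m/s, Re = 1.01×10^6, ε/D = 3.63×10^-4, f = 0.01614, h_1 = f(L/D)V²/2g = 14.66 m
Pipe 2: V = 1.786 m/s, Re = 8.86×10^5, ε/D = 1.06×10^-4, f = 0.01354, h_2 = f(L/D)V²/2g = 2.482 m
Series → Q common, losses add: H = Σh = 17.14 m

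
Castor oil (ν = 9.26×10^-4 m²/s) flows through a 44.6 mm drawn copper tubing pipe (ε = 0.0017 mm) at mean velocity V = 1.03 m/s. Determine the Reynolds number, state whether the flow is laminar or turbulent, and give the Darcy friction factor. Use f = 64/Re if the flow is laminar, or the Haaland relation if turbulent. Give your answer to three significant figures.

Re ≈ 49.6; laminar; f = 64/Re ≈ 1.29

Re = VD/ν = 1.030·0.0446/9.26×10^-4 = 49.6
Re < 2300 → laminar → f = 64/Re = 1.290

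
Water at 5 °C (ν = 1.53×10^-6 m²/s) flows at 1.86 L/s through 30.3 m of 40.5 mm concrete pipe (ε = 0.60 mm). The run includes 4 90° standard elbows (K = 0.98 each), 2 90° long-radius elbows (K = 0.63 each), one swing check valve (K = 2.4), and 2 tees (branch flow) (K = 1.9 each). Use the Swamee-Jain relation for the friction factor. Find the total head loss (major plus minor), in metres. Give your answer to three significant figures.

H_L ≈ 4.80 m

V = 4Q/(πD²) = 1.444 m/s; V²/2g = 0.1062 m
Re = 3.82×10^4, ε/D = 0.0148 → f = 0.04515 (Swamee-Jain)
Major: h_f = f(L/D)·V²/2g = 0.04515·748.1·0.1062 = 3.589 m
Minor: ΣK = 11.4; h_m = ΣK·V²/2g = 1.209 m
Total H_L = 3.589 + 1.209 = 4.798 m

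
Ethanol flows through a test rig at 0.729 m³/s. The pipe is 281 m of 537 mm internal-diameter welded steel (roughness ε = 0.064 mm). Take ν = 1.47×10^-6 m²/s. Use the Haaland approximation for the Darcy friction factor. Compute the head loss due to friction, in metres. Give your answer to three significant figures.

h_f ≈ 3.72 m

V = 4Q/(πD²) = 4·0.729/(π·0.537²) = 3.219 m/s
Re = VD/ν = 3.219·0.537/1.47×10^-6 = 1.18×10^6 → turbulent
ε/D = 0.064/537 = 1.19×10^-4
Haaland: f = 0.01345
h_f = f(L/D)V²/(2g) = 0.01345·(281/0.537)·3.219²/(2·9.81) = 3.716 m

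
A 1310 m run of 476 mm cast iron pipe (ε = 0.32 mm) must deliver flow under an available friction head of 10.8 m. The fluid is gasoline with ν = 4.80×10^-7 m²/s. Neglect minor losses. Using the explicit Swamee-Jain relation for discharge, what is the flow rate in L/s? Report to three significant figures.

Swamee-Jain (Type II): Q = -0.965·√(gD⁵h_f/L)·ln[ε/(3.7D) + √(3.17ν²L/(gD³h_f))]
√(gD⁵h_f/L) = √(9.81·0.476⁵·10.8/1310) = 0.04446
ε/(3.7D) = 1.82×10^-4; √(3.17ν²L/(gD³h_f)) = 9.15×10^-6
Q = -0.965·0.04446·ln(1.908×10^-4) = 0.3674 m³/s
Check: V = 2.06 m/s, Re = 2.05×10^6, f = 0.01813, h_f = 10.8 m ≈ 10.8 m ✓

Q ≈ 367 L/s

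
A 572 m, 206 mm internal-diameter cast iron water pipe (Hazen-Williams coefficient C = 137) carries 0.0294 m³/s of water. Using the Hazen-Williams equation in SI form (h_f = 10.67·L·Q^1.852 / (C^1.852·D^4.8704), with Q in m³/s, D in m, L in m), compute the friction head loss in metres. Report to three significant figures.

h_f = 10.67·572·0.0294^1.852 / (137^1.852·0.206^4.8704) = 2.155 m

h_f ≈ 2.16 m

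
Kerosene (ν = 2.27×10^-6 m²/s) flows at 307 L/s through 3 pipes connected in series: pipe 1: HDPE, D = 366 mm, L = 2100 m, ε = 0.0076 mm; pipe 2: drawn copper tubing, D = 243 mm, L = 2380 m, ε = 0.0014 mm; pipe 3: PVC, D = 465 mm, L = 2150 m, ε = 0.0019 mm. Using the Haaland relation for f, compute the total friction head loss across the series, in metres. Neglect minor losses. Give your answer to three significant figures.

H ≈ 315 m

Pipe 1: V = 2.918 m/s, Re = 4.70×10^5, ε/D = 2.08×10^-5, f = 0.01344, h_1 = f(L/D)V²/2g = 33.47 m
Pipe 2: V = 6.620 m/s, Re = 7.09×10^5, ε/D = 5.76×10^-6, f = 0.01237, h_2 = f(L/D)V²/2g = 270.5 m
Pipe 3: V = 1.808 m/s, Re = 3.70×10^5, ε/D = 4.09×10^-6, f = 0.01383, h_3 = f(L/D)V²/2g = 10.65 m
Series → Q common, losses add: H = Σh = 314.6 m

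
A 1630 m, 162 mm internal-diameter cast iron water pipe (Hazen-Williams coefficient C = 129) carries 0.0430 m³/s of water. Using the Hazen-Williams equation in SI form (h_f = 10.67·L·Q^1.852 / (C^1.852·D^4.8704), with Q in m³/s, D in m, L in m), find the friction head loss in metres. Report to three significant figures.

h_f = 10.67·1630·0.0430^1.852 / (129^1.852·0.162^4.8704) = 44.74 m

h_f ≈ 44.7 m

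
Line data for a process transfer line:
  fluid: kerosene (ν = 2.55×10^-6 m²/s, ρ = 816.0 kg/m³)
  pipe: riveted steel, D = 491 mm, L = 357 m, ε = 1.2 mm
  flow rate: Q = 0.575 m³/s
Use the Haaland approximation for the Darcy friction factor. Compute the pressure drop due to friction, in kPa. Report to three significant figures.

V = 4Q/(πD²) = 4·0.575/(π·0.491²) = 3.037 m/s
Re = VD/ν = 3.037·0.491/2.55×10^-6 = 5.85×10^5 → turbulent
ε/D = 1.2/491 = 0.00244
Haaland: f = 0.02501
h_f = f(L/D)V²/(2g) = 0.02501·(357/0.491)·3.037²/(2·9.81) = 8.548 m
Δp = ρg·h_f = 816.0·9.81·8.548 = 68.42 kPa

Δp ≈ 68.4 kPa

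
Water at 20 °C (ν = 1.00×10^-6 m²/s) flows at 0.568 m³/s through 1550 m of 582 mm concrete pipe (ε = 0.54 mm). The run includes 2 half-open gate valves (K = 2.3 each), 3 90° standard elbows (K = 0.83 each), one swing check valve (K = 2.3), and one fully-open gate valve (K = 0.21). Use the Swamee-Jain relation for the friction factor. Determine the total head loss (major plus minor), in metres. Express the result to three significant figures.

V = 4Q/(πD²) = 2.135 m/s; V²/2g = 0.2323 m
Re = 1.24×10^6, ε/D = 9.28×10^-4 → f = 0.01962 (Swamee-Jain)
Major: h_f = f(L/D)·V²/2g = 0.01962·2663·0.2323 = 12.14 m
Minor: ΣK = 9.60; h_m = ΣK·V²/2g = 2.230 m
Total H_L = 12.14 + 2.230 = 14.37 m

H_L ≈ 14.4 m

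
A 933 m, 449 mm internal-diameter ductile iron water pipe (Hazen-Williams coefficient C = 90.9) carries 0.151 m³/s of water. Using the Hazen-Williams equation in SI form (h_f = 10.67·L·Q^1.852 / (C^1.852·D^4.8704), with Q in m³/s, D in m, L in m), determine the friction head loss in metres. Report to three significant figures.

h_f = 10.67·933·0.151^1.852 / (90.9^1.852·0.449^4.8704) = 3.499 m

h_f ≈ 3.50 m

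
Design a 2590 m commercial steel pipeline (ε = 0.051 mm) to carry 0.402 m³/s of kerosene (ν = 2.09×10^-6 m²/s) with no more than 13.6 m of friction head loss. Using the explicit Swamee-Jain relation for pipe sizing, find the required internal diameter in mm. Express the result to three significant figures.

Swamee-Jain (Type III): D = 0.66·[ε^1.25·(LQ²/(gh_f))^4.75 + ν·Q^9.4·(L/(gh_f))^5.2]^0.04
LQ²/(gh_f) = 3.137; L/(gh_f) = 19.41
Term 1 = ε^1.25·(…)^4.75 = 9.84×10^-4; Term 2 = ν·Q^9.4·(…)^5.2 = 0.00199
D = 0.66·(9.84×10^-4 + 0.00199)^0.04 = 0.5229 m = 523 mm
Check: V = 1.87 m/s, Re = 4.68×10^5, f = 0.01455, h_f = 12.9 m ≈ 13.6 m ✓

D ≈ 523 mm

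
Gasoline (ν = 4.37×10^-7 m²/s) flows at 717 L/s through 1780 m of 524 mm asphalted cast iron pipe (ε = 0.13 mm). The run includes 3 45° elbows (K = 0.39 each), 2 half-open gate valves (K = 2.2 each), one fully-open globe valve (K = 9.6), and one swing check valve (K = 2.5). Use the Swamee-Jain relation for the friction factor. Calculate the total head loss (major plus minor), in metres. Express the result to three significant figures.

V = 4Q/(πD²) = 3.325 m/s; V²/2g = 0.5634 m
Re = 3.99×10^6, ε/D = 2.48×10^-4 → f = 0.01464 (Swamee-Jain)
Major: h_f = f(L/D)·V²/2g = 0.01464·3397·0.5634 = 28.01 m
Minor: ΣK = 17.7; h_m = ΣK·V²/2g = 9.956 m
Total H_L = 28.01 + 9.956 = 37.97 m

H_L ≈ 38.0 m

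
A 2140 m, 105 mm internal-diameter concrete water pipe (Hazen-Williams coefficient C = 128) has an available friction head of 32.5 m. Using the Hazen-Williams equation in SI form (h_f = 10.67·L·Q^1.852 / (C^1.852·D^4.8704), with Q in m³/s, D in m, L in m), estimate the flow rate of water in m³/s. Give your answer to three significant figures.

Rearranging: Q = [h_f·C^1.852·D^4.8704 / (10.67·L)]^(1/1.852)
Q = [32.5·128^1.852·0.105^4.8704 / (10.67·2140)]^0.540 = 0.009909 m³/s

Q ≈ 0.00991 m³/s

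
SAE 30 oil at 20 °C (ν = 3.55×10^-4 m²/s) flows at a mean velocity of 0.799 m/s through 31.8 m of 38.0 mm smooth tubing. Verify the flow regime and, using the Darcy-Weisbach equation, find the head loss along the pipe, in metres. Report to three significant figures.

Re = VD/ν = 0.799·0.03800/3.55×10^-4 = 85.5 → laminar (Re < 2300)
f = 64/Re = 0.7483
h_f = f(L/D)V²/(2g) = 0.7483·(31.8/0.03800)·0.799²/(2·9.81) = 20.38 m

h_f ≈ 20.4 m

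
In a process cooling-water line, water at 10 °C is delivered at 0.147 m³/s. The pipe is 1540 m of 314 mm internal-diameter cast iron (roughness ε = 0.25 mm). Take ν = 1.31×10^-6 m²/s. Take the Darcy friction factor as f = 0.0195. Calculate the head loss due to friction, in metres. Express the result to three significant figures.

h_f ≈ 17.6 m

V = 4Q/(πD²) = 4·0.147/(π·0.314²) = 1.898 m/s
h_f = f(L/D)V²/(2g) = 0.01950·(1540/0.314)·1.898²/(2·9.81) = 17.57 m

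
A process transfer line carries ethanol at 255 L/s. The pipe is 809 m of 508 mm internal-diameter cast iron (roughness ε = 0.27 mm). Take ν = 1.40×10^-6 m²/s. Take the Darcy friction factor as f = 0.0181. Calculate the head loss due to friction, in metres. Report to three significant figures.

V = 4Q/(πD²) = 4·0.255/(π·0.508²) = 1.258 m/s
h_f = f(L/D)V²/(2g) = 0.01810·(809/0.508)·1.258²/(2·9.81) = 2.325 m

h_f ≈ 2.33 m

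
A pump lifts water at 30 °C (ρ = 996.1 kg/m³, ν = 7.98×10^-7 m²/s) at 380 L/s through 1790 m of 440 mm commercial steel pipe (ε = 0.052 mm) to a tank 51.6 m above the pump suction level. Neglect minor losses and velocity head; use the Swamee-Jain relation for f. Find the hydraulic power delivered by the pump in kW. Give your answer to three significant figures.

V = 4Q/(πD²) = 2.499 m/s; Re = 1.38×10^6; ε/D = 1.18×10^-4; f = 0.01346
h_f = f(L/D)V²/2g = 17.43 m
Total head H = z + h_f = 51.6 + 17.43 = 69.03 m
P_hyd = ρgQH = 996.1·9.81·0.380·69.03 = 256.3 kW

P_hyd ≈ 256 kW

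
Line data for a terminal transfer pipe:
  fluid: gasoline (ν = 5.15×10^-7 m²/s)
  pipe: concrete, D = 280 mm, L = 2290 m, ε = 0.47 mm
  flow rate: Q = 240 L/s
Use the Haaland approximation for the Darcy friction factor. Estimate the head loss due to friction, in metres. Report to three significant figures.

V = 4Q/(πD²) = 4·0.240/(π·0.280²) = 3.898 m/s
Re = VD/ν = 3.898·0.280/5.15×10^-7 = 2.12×10^6 → turbulent
ε/D = 0.47/280 = 0.00168
Haaland: f = 0.02250
h_f = f(L/D)V²/(2g) = 0.02250·(2290/0.280)·3.898²/(2·9.81) = 142.5 m

h_f ≈ 142 m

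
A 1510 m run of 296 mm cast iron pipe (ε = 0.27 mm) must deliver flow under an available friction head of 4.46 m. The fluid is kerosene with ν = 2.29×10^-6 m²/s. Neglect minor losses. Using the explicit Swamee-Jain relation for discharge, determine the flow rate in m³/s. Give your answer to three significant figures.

Swamee-Jain (Type II): Q = -0.965·√(gD⁵h_f/L)·ln[ε/(3.7D) + √(3.17ν²L/(gD³h_f))]
√(gD⁵h_f/L) = √(9.81·0.296⁵·4.46/1510) = 0.008114
ε/(3.7D) = 2.47×10^-4; √(3.17ν²L/(gD³h_f)) = 1.49×10^-4
Q = -0.965·0.008114·ln(3.953×10^-4) = 0.06136 m³/s
Check: V = 0.892 m/s, Re = 1.15×10^5, f = 0.02174, h_f = 4.49 m ≈ 4.46 m ✓

Q ≈ 0.0614 m³/s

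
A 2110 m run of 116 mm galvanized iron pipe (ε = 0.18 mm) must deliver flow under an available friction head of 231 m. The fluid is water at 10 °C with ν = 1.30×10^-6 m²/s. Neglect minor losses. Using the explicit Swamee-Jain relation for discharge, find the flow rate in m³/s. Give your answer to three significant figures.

Q ≈ 0.0351 m³/s

Swamee-Jain (Type II): Q = -0.965·√(gD⁵h_f/L)·ln[ε/(3.7D) + √(3.17ν²L/(gD³h_f))]
√(gD⁵h_f/L) = √(9.81·0.116⁵·231/2110) = 0.004749
ε/(3.7D) = 4.19×10^-4; √(3.17ν²L/(gD³h_f)) = 5.65×10^-5
Q = -0.965·0.004749·ln(4.759×10^-4) = 0.03506 m³/s
Check: V = 3.32 m/s, Re = 2.96×10^5, f = 0.02279, h_f = 233 m ≈ 231 m ✓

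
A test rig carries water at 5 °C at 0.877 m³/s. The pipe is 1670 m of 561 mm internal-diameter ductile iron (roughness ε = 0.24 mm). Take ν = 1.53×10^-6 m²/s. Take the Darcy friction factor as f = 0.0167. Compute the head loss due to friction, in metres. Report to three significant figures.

V = 4Q/(πD²) = 4·0.877/(π·0.561²) = 3.548 m/s
h_f = f(L/D)V²/(2g) = 0.01670·(1670/0.561)·3.548²/(2·9.81) = 31.90 m

h_f ≈ 31.9 m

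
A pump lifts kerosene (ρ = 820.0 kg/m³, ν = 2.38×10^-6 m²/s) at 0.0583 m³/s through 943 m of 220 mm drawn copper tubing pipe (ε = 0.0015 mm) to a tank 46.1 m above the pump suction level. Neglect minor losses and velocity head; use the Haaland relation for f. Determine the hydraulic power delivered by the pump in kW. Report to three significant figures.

P_hyd ≈ 25.6 kW

V = 4Q/(πD²) = 1.534 m/s; Re = 1.42×10^5; ε/D = 6.82×10^-6; f = 0.01662
h_f = f(L/D)V²/2g = 8.542 m
Total head H = z + h_f = 46.1 + 8.542 = 54.64 m
P_hyd = ρgQH = 820.0·9.81·0.0583·54.64 = 25.63 kW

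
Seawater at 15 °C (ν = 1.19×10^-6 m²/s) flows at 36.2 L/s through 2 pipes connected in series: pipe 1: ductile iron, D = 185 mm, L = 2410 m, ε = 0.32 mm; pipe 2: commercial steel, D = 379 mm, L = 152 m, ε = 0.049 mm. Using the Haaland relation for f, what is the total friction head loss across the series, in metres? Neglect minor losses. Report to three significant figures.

H ≈ 28.2 m

Pipe 1: V = 1.347 m/s, Re = 2.09×10^5, ε/D = 0.00173, f = 0.02341, h_1 = f(L/D)V²/2g = 28.20 m
Pipe 2: V = 0.3209 m/s, Re = 1.02×10^5, ε/D = 1.29×10^-4, f = 0.01833, h_2 = f(L/D)V²/2g = 0.03858 m
Series → Q common, losses add: H = Σh = 28.23 m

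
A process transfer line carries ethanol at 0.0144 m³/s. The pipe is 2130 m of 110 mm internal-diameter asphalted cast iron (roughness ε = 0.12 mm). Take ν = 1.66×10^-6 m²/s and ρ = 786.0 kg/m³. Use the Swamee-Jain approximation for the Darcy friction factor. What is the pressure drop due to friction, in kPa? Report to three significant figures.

V = 4Q/(πD²) = 4·0.0144/(π·0.110²) = 1.515 m/s
Re = VD/ν = 1.515·0.110/1.66×10^-6 = 1.00×10^5 → turbulent
ε/D = 0.12/110 = 0.00109
Swamee-Jain: f = 0.02264
h_f = f(L/D)V²/(2g) = 0.02264·(2130/0.110)·1.515²/(2·9.81) = 51.31 m
Δp = ρg·h_f = 786.0·9.81·51.31 = 395.7 kPa

Δp ≈ 396 kPa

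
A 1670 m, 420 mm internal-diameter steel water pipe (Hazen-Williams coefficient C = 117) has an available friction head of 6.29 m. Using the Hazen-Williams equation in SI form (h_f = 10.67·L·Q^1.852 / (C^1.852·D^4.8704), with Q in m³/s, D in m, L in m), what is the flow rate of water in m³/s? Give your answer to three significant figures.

Rearranging: Q = [h_f·C^1.852·D^4.8704 / (10.67·L)]^(1/1.852)
Q = [6.29·117^1.852·0.420^4.8704 / (10.67·1670)]^0.540 = 0.1634 m³/s

Q ≈ 0.163 m³/s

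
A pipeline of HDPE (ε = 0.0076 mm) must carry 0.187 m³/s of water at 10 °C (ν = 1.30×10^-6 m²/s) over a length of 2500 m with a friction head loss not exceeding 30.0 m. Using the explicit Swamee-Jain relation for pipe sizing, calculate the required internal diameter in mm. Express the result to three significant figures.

D ≈ 320 mm

Swamee-Jain (Type III): D = 0.66·[ε^1.25·(LQ²/(gh_f))^4.75 + ν·Q^9.4·(L/(gh_f))^5.2]^0.04
LQ²/(gh_f) = 0.2971; L/(gh_f) = 8.495
Term 1 = ε^1.25·(…)^4.75 = 1.25×10^-9; Term 2 = ν·Q^9.4·(…)^5.2 = 1.26×10^-8
D = 0.66·(1.25×10^-9 + 1.26×10^-8)^0.04 = 0.3201 m = 320 mm
Check: V = 2.32 m/s, Re = 5.72×10^5, f = 0.01318, h_f = 28.4 m ≈ 30.0 m ✓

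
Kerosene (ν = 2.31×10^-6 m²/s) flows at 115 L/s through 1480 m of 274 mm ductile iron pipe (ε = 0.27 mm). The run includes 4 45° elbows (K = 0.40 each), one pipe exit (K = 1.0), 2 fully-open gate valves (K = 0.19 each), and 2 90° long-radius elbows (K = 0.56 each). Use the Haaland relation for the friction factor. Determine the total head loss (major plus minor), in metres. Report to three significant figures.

H_L ≈ 22.5 m

V = 4Q/(πD²) = 1.950 m/s; V²/2g = 0.1939 m
Re = 2.31×10^5, ε/D = 9.85×10^-4 → f = 0.02070 (Haaland)
Major: h_f = f(L/D)·V²/2g = 0.02070·5401·0.1939 = 21.67 m
Minor: ΣK = 4.10; h_m = ΣK·V²/2g = 0.7949 m
Total H_L = 21.67 + 0.7949 = 22.47 m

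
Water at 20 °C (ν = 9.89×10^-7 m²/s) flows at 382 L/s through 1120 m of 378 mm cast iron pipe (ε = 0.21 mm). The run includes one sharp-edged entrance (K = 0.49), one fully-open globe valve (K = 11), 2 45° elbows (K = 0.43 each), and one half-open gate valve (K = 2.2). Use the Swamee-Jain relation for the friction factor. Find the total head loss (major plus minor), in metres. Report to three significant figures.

V = 4Q/(πD²) = 3.404 m/s; V²/2g = 0.5906 m
Re = 1.30×10^6, ε/D = 5.56×10^-4 → f = 0.01755 (Swamee-Jain)
Major: h_f = f(L/D)·V²/2g = 0.01755·2963·0.5906 = 30.71 m
Minor: ΣK = 14.6; h_m = ΣK·V²/2g = 8.593 m
Total H_L = 30.71 + 8.593 = 39.30 m

H_L ≈ 39.3 m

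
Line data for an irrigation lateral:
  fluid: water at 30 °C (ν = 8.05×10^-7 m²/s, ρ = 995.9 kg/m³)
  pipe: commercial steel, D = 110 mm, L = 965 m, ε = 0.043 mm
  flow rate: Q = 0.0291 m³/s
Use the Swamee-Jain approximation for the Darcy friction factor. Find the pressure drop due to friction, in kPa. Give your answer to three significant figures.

Δp ≈ 706 kPa

V = 4Q/(πD²) = 4·0.0291/(π·0.110²) = 3.062 m/s
Re = VD/ν = 3.062·0.110/8.05×10^-7 = 4.18×10^5 → turbulent
ε/D = 0.043/110 = 3.91×10^-4
Swamee-Jain: f = 0.01724
h_f = f(L/D)V²/(2g) = 0.01724·(965/0.110)·3.062²/(2·9.81) = 72.29 m
Δp = ρg·h_f = 995.9·9.81·72.29 = 706.3 kPa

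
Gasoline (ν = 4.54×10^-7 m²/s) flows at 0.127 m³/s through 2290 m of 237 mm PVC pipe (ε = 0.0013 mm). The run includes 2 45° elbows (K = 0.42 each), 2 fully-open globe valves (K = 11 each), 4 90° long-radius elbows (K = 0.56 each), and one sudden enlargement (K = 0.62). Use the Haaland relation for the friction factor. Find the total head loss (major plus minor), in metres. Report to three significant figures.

H_L ≈ 55.6 m

V = 4Q/(πD²) = 2.879 m/s; V²/2g = 0.4224 m
Re = 1.50×10^6, ε/D = 5.49×10^-6 → f = 0.01096 (Haaland)
Major: h_f = f(L/D)·V²/2g = 0.01096·9662·0.4224 = 44.73 m
Minor: ΣK = 25.7; h_m = ΣK·V²/2g = 10.86 m
Total H_L = 44.73 + 10.86 = 55.58 m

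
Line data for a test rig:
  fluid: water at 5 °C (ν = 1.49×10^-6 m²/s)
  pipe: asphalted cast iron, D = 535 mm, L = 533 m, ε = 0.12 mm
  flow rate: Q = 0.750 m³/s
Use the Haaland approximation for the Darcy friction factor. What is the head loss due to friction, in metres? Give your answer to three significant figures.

h_f ≈ 8.33 m

V = 4Q/(πD²) = 4·0.750/(π·0.535²) = 3.336 m/s
Re = VD/ν = 3.336·0.535/1.49×10^-6 = 1.20×10^6 → turbulent
ε/D = 0.12/535 = 2.24×10^-4
Haaland: f = 0.01474
h_f = f(L/D)V²/(2g) = 0.01474·(533/0.535)·3.336²/(2·9.81) = 8.333 m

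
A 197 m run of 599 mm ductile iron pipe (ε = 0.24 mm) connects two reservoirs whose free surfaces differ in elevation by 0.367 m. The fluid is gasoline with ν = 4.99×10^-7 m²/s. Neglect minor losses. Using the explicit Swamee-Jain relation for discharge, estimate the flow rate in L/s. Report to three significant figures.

Swamee-Jain (Type II): Q = -0.965·√(gD⁵h_f/L)·ln[ε/(3.7D) + √(3.17ν²L/(gD³h_f))]
√(gD⁵h_f/L) = √(9.81·0.599⁵·0.367/197) = 0.03754
ε/(3.7D) = 1.08×10^-4; √(3.17ν²L/(gD³h_f)) = 1.42×10^-5
Q = -0.965·0.03754·ln(1.225×10^-4) = 0.3263 m³/s
Check: V = 1.16 m/s, Re = 1.39×10^6, f = 0.01642, h_f = 0.369 m ≈ 0.367 m ✓

Q ≈ 326 L/s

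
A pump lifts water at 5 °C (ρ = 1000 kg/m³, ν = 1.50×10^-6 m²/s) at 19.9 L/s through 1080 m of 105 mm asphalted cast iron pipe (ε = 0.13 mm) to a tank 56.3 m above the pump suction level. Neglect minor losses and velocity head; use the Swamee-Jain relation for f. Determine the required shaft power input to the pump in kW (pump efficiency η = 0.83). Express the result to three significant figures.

V = 4Q/(πD²) = 2.298 m/s; Re = 1.61×10^5; ε/D = 0.00124; f = 0.02236
h_f = f(L/D)V²/2g = 61.90 m
Total head H = z + h_f = 56.3 + 61.90 = 118.2 m
P_hyd = ρgQH = 1000·9.81·0.0199·118.2 = 23.08 kW
P_shaft = P_hyd/η = 23.08/0.83 = 27.80 kW

P_shaft ≈ 27.8 kW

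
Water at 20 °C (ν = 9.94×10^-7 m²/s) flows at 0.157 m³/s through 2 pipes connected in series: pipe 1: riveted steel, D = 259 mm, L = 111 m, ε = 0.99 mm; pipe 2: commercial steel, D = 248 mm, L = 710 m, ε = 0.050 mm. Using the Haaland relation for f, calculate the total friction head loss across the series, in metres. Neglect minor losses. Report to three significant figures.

H ≈ 28.3 m

Pipe 1: V = 2.980 m/s, Re = 7.76×10^5, ε/D = 0.00382, f = 0.02823, h_1 = f(L/D)V²/2g = 5.476 m
Pipe 2: V = 3.250 m/s, Re = 8.11×10^5, ε/D = 2.02×10^-4, f = 0.01479, h_2 = f(L/D)V²/2g = 22.80 m
Series → Q common, losses add: H = Σh = 28.27 m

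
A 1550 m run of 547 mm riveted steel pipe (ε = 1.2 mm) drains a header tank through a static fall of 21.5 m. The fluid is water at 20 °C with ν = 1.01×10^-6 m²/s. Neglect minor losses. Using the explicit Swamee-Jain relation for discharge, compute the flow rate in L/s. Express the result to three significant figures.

Swamee-Jain (Type II): Q = -0.965·√(gD⁵h_f/L)·ln[ε/(3.7D) + √(3.17ν²L/(gD³h_f))]
√(gD⁵h_f/L) = √(9.81·0.547⁵·21.5/1550) = 0.08163
ε/(3.7D) = 5.93×10^-4; √(3.17ν²L/(gD³h_f)) = 1.20×10^-5
Q = -0.965·0.08163·ln(6.050×10^-4) = 0.5837 m³/s
Check: V = 2.48 m/s, Re = 1.35×10^6, f = 0.02420, h_f = 21.6 m ≈ 21.5 m ✓

Q ≈ 584 L/s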